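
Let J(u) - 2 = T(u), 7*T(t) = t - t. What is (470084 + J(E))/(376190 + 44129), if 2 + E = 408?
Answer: 470086/420319 ≈ 1.1184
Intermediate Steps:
E = 406 (E = -2 + 408 = 406)
T(t) = 0 (T(t) = (t - t)/7 = (⅐)*0 = 0)
J(u) = 2 (J(u) = 2 + 0 = 2)
(470084 + J(E))/(376190 + 44129) = (470084 + 2)/(376190 + 44129) = 470086/420319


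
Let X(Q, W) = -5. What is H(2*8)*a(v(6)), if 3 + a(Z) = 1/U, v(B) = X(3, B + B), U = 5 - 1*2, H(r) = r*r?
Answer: -2048/3 ≈ -682.67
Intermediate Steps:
H(r) = r²
U = 3 (U = 5 - 2 = 3)
v(B) = -5
a(Z) = -8/3 (a(Z) = -3 + 1/3 = -3 + ⅓ = -8/3)
H(2*8)*a(v(6)) = (2*8)²*(-8/3) = 16²*(-8/3) = 256*(-8/3) = -2048/3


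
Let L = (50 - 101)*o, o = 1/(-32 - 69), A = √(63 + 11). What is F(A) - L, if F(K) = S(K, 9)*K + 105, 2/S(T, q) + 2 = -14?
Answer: 10554/101 - √74/8 ≈ 103.42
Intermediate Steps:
S(T, q) = -⅛ (S(T, q) = 2/(-2 - 14) = 2/(-16) = 2*(-1/16) = -⅛)
A = √74 ≈ 8.6023
o = -1/101 (o = 1/(-101) = -1/101 ≈ -0.0099010)
L = 51/101 (L = (50 - 101)*(-1/101) = -51*(-1/101) = 51/101 ≈ 0.50495)
F(K) = 105 - K/8 (F(K) = -K/8 + 105 = 105 - K/8)
F(A) - L = (105 - √74/8) - 1*51/101 = (105 - √74/8) - 51/101 = 10554/101 - √74/8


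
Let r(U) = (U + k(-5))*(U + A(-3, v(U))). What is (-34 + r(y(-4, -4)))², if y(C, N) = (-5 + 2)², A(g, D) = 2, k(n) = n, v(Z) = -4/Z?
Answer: 100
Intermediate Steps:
y(C, N) = 9 (y(C, N) = (-3)² = 9)
r(U) = (-5 + U)*(2 + U) (r(U) = (U - 5)*(U + 2) = (-5 + U)*(2 + U))
(-34 + r(y(-4, -4)))² = (-34 + (-10 + 9² - 3*9))² = (-34 + (-10 + 81 - 27))² = (-34 + 44)² = 10² = 100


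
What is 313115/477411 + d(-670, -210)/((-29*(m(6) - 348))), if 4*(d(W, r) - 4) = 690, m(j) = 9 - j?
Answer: 2825629/4195430 ≈ 0.67350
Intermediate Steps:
d(W, r) = 353/2 (d(W, r) = 4 + (¼)*690 = 4 + 345/2 = 353/2)
313115/477411 + d(-670, -210)/((-29*(m(6) - 348))) = 313115/477411 + 353/(2*((-29*((9 - 1*6) - 348)))) = 313115*(1/477411) + 353/(2*((-29*((9 - 6) - 348)))) = 28465/43401 + 353/(2*((-29*(3 - 348)))) = 28465/43401 + 353/(2*((-29*(-345)))) = 28465/43401 + (353/2)/10005 = 28465/43401 + (353/2)*(1/10005) = 28465/43401 + 353/20010 = 2825629/4195430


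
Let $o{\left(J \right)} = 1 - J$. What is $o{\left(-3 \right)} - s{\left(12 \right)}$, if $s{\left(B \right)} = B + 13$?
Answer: $-21$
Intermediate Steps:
$s{\left(B \right)} = 13 + B$
$o{\left(-3 \right)} - s{\left(12 \right)} = \left(1 - -3\right) - \left(13 + 12\right) = \left(1 + 3\right) - 25 = 4 - 25 = -21$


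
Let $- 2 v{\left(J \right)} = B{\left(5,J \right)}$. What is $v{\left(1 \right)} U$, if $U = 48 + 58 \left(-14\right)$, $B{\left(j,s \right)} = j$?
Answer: $1910$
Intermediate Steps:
$U = -764$ ($U = 48 - 812 = -764$)
$v{\left(J \right)} = - \frac{5}{2}$ ($v{\left(J \right)} = \left(- \frac{1}{2}\right) 5 = - \frac{5}{2}$)
$v{\left(1 \right)} U = \left(- \frac{5}{2}\right) \left(-764\right) = 1910$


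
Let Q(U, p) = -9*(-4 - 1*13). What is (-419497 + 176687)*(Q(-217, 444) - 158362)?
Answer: 38414727290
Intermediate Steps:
Q(U, p) = 153 (Q(U, p) = -9*(-4 - 13) = -9*(-17) = 153)
(-419497 + 176687)*(Q(-217, 444) - 158362) = (-419497 + 176687)*(153 - 158362) = -242810*(-158209) = 38414727290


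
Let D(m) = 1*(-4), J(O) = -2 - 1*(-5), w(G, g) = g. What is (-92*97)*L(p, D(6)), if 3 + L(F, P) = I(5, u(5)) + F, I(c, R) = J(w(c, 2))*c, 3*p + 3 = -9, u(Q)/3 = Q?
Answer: -71392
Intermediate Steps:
u(Q) = 3*Q
J(O) = 3 (J(O) = -2 + 5 = 3)
p = -4 (p = -1 + (⅓)*(-9) = -1 - 3 = -4)
I(c, R) = 3*c
D(m) = -4
L(F, P) = 12 + F (L(F, P) = -3 + (3*5 + F) = -3 + (15 + F) = 12 + F)
(-92*97)*L(p, D(6)) = (-92*97)*(12 - 4) = -8924*8 = -71392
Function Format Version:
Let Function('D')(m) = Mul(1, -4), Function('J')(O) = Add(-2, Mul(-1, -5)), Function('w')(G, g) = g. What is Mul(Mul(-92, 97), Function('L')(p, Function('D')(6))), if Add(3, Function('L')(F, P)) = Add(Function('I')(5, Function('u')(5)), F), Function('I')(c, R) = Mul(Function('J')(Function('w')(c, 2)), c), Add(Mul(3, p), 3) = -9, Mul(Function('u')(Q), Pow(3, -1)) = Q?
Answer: -71392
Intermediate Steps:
Function('u')(Q) = Mul(3, Q)
Function('J')(O) = 3 (Function('J')(O) = Add(-2, 5) = 3)
p = -4 (p = Add(-1, Mul(Rational(1, 3), -9)) = Add(-1, -3) = -4)
Function('I')(c, R) = Mul(3, c)
Function('D')(m) = -4
Function('L')(F, P) = Add(12, F) (Function('L')(F, P) = Add(-3, Add(Mul(3, 5), F)) = Add(-3, Add(15, F)) = Add(12, F))
Mul(Mul(-92, 97), Function('L')(p, Function('D')(6))) = Mul(Mul(-92, 97), Add(12, -4)) = Mul(-8924, 8) = -71392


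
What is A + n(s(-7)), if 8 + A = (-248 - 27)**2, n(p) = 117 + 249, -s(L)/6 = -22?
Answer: 75983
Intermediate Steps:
s(L) = 132 (s(L) = -6*(-22) = 132)
n(p) = 366
A = 75617 (A = -8 + (-248 - 27)**2 = -8 + (-275)**2 = -8 + 75625 = 75617)
A + n(s(-7)) = 75617 + 366 = 75983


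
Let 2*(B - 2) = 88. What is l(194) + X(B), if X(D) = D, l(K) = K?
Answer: 240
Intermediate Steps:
B = 46 (B = 2 + (1/2)*88 = 2 + 44 = 46)
l(194) + X(B) = 194 + 46 = 240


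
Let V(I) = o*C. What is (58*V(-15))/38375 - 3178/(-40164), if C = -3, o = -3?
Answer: 71460679/770646750 ≈ 0.092728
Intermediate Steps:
V(I) = 9 (V(I) = -3*(-3) = 9)
(58*V(-15))/38375 - 3178/(-40164) = (58*9)/38375 - 3178/(-40164) = 522*(1/38375) - 3178*(-1/40164) = 522/38375 + 1589/20082 = 71460679/770646750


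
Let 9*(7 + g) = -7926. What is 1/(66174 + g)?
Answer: 3/195859 ≈ 1.5317e-5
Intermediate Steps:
g = -2663/3 (g = -7 + (⅑)*(-7926) = -7 - 2642/3 = -2663/3 ≈ -887.67)
1/(66174 + g) = 1/(66174 - 2663/3) = 1/(195859/3) = 3/195859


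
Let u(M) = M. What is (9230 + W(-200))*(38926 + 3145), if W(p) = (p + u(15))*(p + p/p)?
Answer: 1937159195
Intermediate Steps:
W(p) = (1 + p)*(15 + p) (W(p) = (p + 15)*(p + p/p) = (15 + p)*(p + 1) = (15 + p)*(1 + p) = (1 + p)*(15 + p))
(9230 + W(-200))*(38926 + 3145) = (9230 + (15 + (-200)² + 16*(-200)))*(38926 + 3145) = (9230 + (15 + 40000 - 3200))*42071 = (9230 + 36815)*42071 = 46045*42071 = 1937159195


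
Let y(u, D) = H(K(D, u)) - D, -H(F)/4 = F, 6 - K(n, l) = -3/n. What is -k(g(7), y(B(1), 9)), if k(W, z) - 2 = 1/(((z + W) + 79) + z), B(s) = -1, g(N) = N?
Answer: -107/52 ≈ -2.0577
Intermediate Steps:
K(n, l) = 6 + 3/n (K(n, l) = 6 - (-3)/n = 6 + 3/n)
H(F) = -4*F
y(u, D) = -24 - D - 12/D (y(u, D) = -4*(6 + 3/D) - D = (-24 - 12/D) - D = -24 - D - 12/D)
k(W, z) = 2 + 1/(79 + W + 2*z) (k(W, z) = 2 + 1/(((z + W) + 79) + z) = 2 + 1/(((W + z) + 79) + z) = 2 + 1/((79 + W + z) + z) = 2 + 1/(79 + W + 2*z))
-k(g(7), y(B(1), 9)) = -(159 + 2*7 + 4*(-24 - 1*9 - 12/9))/(79 + 7 + 2*(-24 - 1*9 - 12/9)) = -(159 + 14 + 4*(-24 - 9 - 12*⅑))/(79 + 7 + 2*(-24 - 9 - 12*⅑)) = -(159 + 14 + 4*(-24 - 9 - 4/3))/(79 + 7 + 2*(-24 - 9 - 4/3)) = -(159 + 14 + 4*(-103/3))/(79 + 7 + 2*(-103/3)) = -(159 + 14 - 412/3)/(79 + 7 - 206/3) = -107/(52/3*3) = -3*107/(52*3) = -1*107/52 = -107/52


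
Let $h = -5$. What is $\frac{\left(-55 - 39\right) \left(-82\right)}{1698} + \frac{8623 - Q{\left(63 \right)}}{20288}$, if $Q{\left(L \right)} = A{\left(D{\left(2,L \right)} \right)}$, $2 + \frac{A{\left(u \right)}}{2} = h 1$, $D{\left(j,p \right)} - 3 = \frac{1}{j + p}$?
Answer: $\frac{85522765}{17224512} \approx 4.9652$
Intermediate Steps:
$D{\left(j,p \right)} = 3 + \frac{1}{j + p}$
$A{\left(u \right)} = -14$ ($A{\left(u \right)} = -4 + 2 \left(\left(-5\right) 1\right) = -4 + 2 \left(-5\right) = -4 - 10 = -14$)
$Q{\left(L \right)} = -14$
$\frac{\left(-55 - 39\right) \left(-82\right)}{1698} + \frac{8623 - Q{\left(63 \right)}}{20288} = \frac{\left(-55 - 39\right) \left(-82\right)}{1698} + \frac{8623 - -14}{20288} = \left(-94\right) \left(-82\right) \frac{1}{1698} + \left(8623 + 14\right) \frac{1}{20288} = 7708 \cdot \frac{1}{1698} + 8637 \cdot \frac{1}{20288} = \frac{3854}{849} + \frac{8637}{20288} = \frac{85522765}{17224512}$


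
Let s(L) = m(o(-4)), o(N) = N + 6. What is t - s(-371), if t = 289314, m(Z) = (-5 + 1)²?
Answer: 289298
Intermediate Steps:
o(N) = 6 + N
m(Z) = 16 (m(Z) = (-4)² = 16)
s(L) = 16
t - s(-371) = 289314 - 1*16 = 289314 - 16 = 289298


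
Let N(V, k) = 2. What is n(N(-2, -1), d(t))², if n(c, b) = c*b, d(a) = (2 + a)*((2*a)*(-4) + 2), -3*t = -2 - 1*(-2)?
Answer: 64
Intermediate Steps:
t = 0 (t = -(-2 - 1*(-2))/3 = -(-2 + 2)/3 = -⅓*0 = 0)
d(a) = (2 + a)*(2 - 8*a) (d(a) = (2 + a)*(-8*a + 2) = (2 + a)*(2 - 8*a))
n(c, b) = b*c
n(N(-2, -1), d(t))² = ((4 - 14*0 - 8*0²)*2)² = ((4 + 0 - 8*0)*2)² = ((4 + 0 + 0)*2)² = (4*2)² = 8² = 64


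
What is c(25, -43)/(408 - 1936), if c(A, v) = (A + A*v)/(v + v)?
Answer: -525/65704 ≈ -0.0079904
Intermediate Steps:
c(A, v) = (A + A*v)/(2*v) (c(A, v) = (A + A*v)/((2*v)) = (A + A*v)*(1/(2*v)) = (A + A*v)/(2*v))
c(25, -43)/(408 - 1936) = ((½)*25*(1 - 43)/(-43))/(408 - 1936) = ((½)*25*(-1/43)*(-42))/(-1528) = -1/1528*525/43 = -525/65704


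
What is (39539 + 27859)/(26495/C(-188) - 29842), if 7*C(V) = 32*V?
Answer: -135155456/59904979 ≈ -2.2562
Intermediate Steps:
C(V) = 32*V/7 (C(V) = (32*V)/7 = 32*V/7)
(39539 + 27859)/(26495/C(-188) - 29842) = (39539 + 27859)/(26495/(((32/7)*(-188))) - 29842) = 67398/(26495/(-6016/7) - 29842) = 67398/(26495*(-7/6016) - 29842) = 67398/(-185465/6016 - 29842) = 67398/(-179714937/6016) = 67398*(-6016/179714937) = -135155456/59904979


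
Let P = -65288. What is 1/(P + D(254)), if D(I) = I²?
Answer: -1/772 ≈ -0.0012953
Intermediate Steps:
1/(P + D(254)) = 1/(-65288 + 254²) = 1/(-65288 + 64516) = 1/(-772) = -1/772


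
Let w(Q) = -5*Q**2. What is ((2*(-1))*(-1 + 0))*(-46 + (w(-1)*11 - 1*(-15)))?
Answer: -172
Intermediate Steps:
((2*(-1))*(-1 + 0))*(-46 + (w(-1)*11 - 1*(-15))) = ((2*(-1))*(-1 + 0))*(-46 + (-5*(-1)**2*11 - 1*(-15))) = (-2*(-1))*(-46 + (-5*1*11 + 15)) = 2*(-46 + (-5*11 + 15)) = 2*(-46 + (-55 + 15)) = 2*(-46 - 40) = 2*(-86) = -172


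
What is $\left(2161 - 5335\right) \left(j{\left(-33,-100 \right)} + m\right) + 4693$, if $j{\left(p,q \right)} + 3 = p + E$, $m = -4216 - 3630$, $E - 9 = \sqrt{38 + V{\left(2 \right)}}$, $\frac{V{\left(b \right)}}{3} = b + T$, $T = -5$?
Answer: $24993595 - 3174 \sqrt{29} \approx 2.4977 \cdot 10^{7}$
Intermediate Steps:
$V{\left(b \right)} = -15 + 3 b$ ($V{\left(b \right)} = 3 \left(b - 5\right) = 3 \left(-5 + b\right) = -15 + 3 b$)
$E = 9 + \sqrt{29}$ ($E = 9 + \sqrt{38 + \left(-15 + 3 \cdot 2\right)} = 9 + \sqrt{38 + \left(-15 + 6\right)} = 9 + \sqrt{38 - 9} = 9 + \sqrt{29} \approx 14.385$)
$m = -7846$
$j{\left(p,q \right)} = 6 + p + \sqrt{29}$ ($j{\left(p,q \right)} = -3 + \left(p + \left(9 + \sqrt{29}\right)\right) = -3 + \left(9 + p + \sqrt{29}\right) = 6 + p + \sqrt{29}$)
$\left(2161 - 5335\right) \left(j{\left(-33,-100 \right)} + m\right) + 4693 = \left(2161 - 5335\right) \left(\left(6 - 33 + \sqrt{29}\right) - 7846\right) + 4693 = - 3174 \left(\left(-27 + \sqrt{29}\right) - 7846\right) + 4693 = - 3174 \left(-7873 + \sqrt{29}\right) + 4693 = \left(24988902 - 3174 \sqrt{29}\right) + 4693 = 24993595 - 3174 \sqrt{29}$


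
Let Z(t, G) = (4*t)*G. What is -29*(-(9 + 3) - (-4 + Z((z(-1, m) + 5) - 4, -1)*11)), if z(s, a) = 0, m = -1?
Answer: -1044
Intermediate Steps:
Z(t, G) = 4*G*t
-29*(-(9 + 3) - (-4 + Z((z(-1, m) + 5) - 4, -1)*11)) = -29*(-(9 + 3) - (-4 + (4*(-1)*((0 + 5) - 4))*11)) = -29*(-1*12 - (-4 + (4*(-1)*(5 - 4))*11)) = -29*(-12 - (-4 + (4*(-1)*1)*11)) = -29*(-12 - (-4 - 4*11)) = -29*(-12 - (-4 - 44)) = -29*(-12 - 1*(-48)) = -29*(-12 + 48) = -29*36 = -1044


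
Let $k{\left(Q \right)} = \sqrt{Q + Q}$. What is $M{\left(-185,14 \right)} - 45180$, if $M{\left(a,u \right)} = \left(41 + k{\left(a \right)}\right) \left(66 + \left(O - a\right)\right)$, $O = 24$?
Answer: $-33905 + 275 i \sqrt{370} \approx -33905.0 + 5289.7 i$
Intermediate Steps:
$k{\left(Q \right)} = \sqrt{2} \sqrt{Q}$ ($k{\left(Q \right)} = \sqrt{2 Q} = \sqrt{2} \sqrt{Q}$)
$M{\left(a,u \right)} = \left(41 + \sqrt{2} \sqrt{a}\right) \left(90 - a\right)$ ($M{\left(a,u \right)} = \left(41 + \sqrt{2} \sqrt{a}\right) \left(66 - \left(-24 + a\right)\right) = \left(41 + \sqrt{2} \sqrt{a}\right) \left(90 - a\right)$)
$M{\left(-185,14 \right)} - 45180 = \left(3690 - -7585 - \sqrt{2} \left(-185\right)^{\frac{3}{2}} + 90 \sqrt{2} \sqrt{-185}\right) - 45180 = \left(3690 + 7585 - \sqrt{2} \left(- 185 i \sqrt{185}\right) + 90 \sqrt{2} i \sqrt{185}\right) - 45180 = \left(3690 + 7585 + 185 i \sqrt{370} + 90 i \sqrt{370}\right) - 45180 = \left(11275 + 275 i \sqrt{370}\right) - 45180 = -33905 + 275 i \sqrt{370}$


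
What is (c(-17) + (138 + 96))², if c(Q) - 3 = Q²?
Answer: 276676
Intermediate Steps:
c(Q) = 3 + Q²
(c(-17) + (138 + 96))² = ((3 + (-17)²) + (138 + 96))² = ((3 + 289) + 234)² = (292 + 234)² = 526² = 276676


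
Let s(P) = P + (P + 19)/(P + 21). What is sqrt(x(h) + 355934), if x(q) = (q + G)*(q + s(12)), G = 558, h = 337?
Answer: sqrt(728682306)/33 ≈ 818.00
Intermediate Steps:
s(P) = P + (19 + P)/(21 + P)
x(q) = (558 + q)*(427/33 + q) (x(q) = (q + 558)*(q + (19 + 12**2 + 22*12)/(21 + 12)) = (558 + q)*(q + (19 + 144 + 264)/33) = (558 + q)*(q + (1/33)*427) = (558 + q)*(q + 427/33) = (558 + q)*(427/33 + q))
sqrt(x(h) + 355934) = sqrt((79422/11 + 337**2 + (18841/33)*337) + 355934) = sqrt((79422/11 + 113569 + 6349417/33) + 355934) = sqrt(10335460/33 + 355934) = sqrt(22081282/33) = sqrt(728682306)/33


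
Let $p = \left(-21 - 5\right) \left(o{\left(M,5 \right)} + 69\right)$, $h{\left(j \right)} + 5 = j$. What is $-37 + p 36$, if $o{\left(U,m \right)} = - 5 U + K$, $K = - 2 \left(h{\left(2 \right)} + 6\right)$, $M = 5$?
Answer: $-35605$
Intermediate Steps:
$h{\left(j \right)} = -5 + j$
$K = -6$ ($K = - 2 \left(\left(-5 + 2\right) + 6\right) = - 2 \left(-3 + 6\right) = \left(-2\right) 3 = -6$)
$o{\left(U,m \right)} = -6 - 5 U$ ($o{\left(U,m \right)} = - 5 U - 6 = -6 - 5 U$)
$p = -988$ ($p = \left(-21 - 5\right) \left(\left(-6 - 25\right) + 69\right) = - 26 \left(\left(-6 - 25\right) + 69\right) = - 26 \left(-31 + 69\right) = \left(-26\right) 38 = -988$)
$-37 + p 36 = -37 - 35568 = -35605$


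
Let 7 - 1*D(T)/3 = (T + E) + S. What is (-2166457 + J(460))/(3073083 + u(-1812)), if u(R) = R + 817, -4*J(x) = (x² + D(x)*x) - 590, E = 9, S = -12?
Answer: -4127919/6144176 ≈ -0.67184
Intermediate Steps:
D(T) = 30 - 3*T (D(T) = 21 - 3*((T + 9) - 12) = 21 - 3*((9 + T) - 12) = 21 - 3*(-3 + T) = 21 + (9 - 3*T) = 30 - 3*T)
J(x) = 295/2 - x²/4 - x*(30 - 3*x)/4 (J(x) = -((x² + (30 - 3*x)*x) - 590)/4 = -((x² + x*(30 - 3*x)) - 590)/4 = -(-590 + x² + x*(30 - 3*x))/4 = 295/2 - x²/4 - x*(30 - 3*x)/4)
u(R) = 817 + R
(-2166457 + J(460))/(3073083 + u(-1812)) = (-2166457 + (295/2 + (½)*460² - 15/2*460))/(3073083 + (817 - 1812)) = (-2166457 + (295/2 + (½)*211600 - 3450))/(3073083 - 995) = (-2166457 + (295/2 + 105800 - 3450))/3072088 = (-2166457 + 204995/2)*(1/3072088) = -4127919/2*1/3072088 = -4127919/6144176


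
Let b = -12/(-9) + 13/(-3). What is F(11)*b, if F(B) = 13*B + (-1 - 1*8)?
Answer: -402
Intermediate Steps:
F(B) = -9 + 13*B (F(B) = 13*B + (-1 - 8) = 13*B - 9 = -9 + 13*B)
b = -3 (b = -12*(-⅑) + 13*(-⅓) = 4/3 - 13/3 = -3)
F(11)*b = (-9 + 13*11)*(-3) = (-9 + 143)*(-3) = 134*(-3) = -402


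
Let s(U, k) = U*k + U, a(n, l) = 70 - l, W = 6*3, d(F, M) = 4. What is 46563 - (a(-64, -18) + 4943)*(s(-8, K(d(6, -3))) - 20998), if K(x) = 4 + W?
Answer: 106613205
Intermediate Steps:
W = 18
K(x) = 22 (K(x) = 4 + 18 = 22)
s(U, k) = U + U*k
46563 - (a(-64, -18) + 4943)*(s(-8, K(d(6, -3))) - 20998) = 46563 - ((70 - 1*(-18)) + 4943)*(-8*(1 + 22) - 20998) = 46563 - ((70 + 18) + 4943)*(-8*23 - 20998) = 46563 - (88 + 4943)*(-184 - 20998) = 46563 - 5031*(-21182) = 46563 - 1*(-106566642) = 46563 + 106566642 = 106613205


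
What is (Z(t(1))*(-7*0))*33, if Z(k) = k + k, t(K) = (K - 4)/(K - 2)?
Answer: 0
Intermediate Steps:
t(K) = (-4 + K)/(-2 + K)
Z(k) = 2*k
(Z(t(1))*(-7*0))*33 = ((2*((-4 + 1)/(-2 + 1)))*(-7*0))*33 = ((2*(-3/(-1)))*0)*33 = ((2*(-1*(-3)))*0)*33 = ((2*3)*0)*33 = (6*0)*33 = 0*33 = 0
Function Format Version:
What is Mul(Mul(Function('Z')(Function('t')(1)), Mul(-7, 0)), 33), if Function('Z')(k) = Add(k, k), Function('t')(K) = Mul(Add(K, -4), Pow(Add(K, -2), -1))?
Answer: 0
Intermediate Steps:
Function('t')(K) = Mul(Pow(Add(-2, K), -1), Add(-4, K)) (Function('t')(K) = Mul(Add(-4, K), Pow(Add(-2, K), -1)) = Mul(Pow(Add(-2, K), -1), Add(-4, K)))
Function('Z')(k) = Mul(2, k)
Mul(Mul(Function('Z')(Function('t')(1)), Mul(-7, 0)), 33) = Mul(Mul(Mul(2, Mul(Pow(Add(-2, 1), -1), Add(-4, 1))), Mul(-7, 0)), 33) = Mul(Mul(Mul(2, Mul(Pow(-1, -1), -3)), 0), 33) = Mul(Mul(Mul(2, Mul(-1, -3)), 0), 33) = Mul(Mul(Mul(2, 3), 0), 33) = Mul(Mul(6, 0), 33) = Mul(0, 33) = 0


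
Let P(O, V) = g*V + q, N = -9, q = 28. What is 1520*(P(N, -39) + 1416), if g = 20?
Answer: 1009280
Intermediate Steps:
P(O, V) = 28 + 20*V (P(O, V) = 20*V + 28 = 28 + 20*V)
1520*(P(N, -39) + 1416) = 1520*((28 + 20*(-39)) + 1416) = 1520*((28 - 780) + 1416) = 1520*(-752 + 1416) = 1520*664 = 1009280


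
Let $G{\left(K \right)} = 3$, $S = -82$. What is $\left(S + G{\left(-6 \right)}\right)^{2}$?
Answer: $6241$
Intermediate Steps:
$\left(S + G{\left(-6 \right)}\right)^{2} = \left(-82 + 3\right)^{2} = \left(-79\right)^{2} = 6241$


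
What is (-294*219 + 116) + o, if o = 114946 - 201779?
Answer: -151103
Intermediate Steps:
o = -86833
(-294*219 + 116) + o = (-294*219 + 116) - 86833 = (-64386 + 116) - 86833 = -64270 - 86833 = -151103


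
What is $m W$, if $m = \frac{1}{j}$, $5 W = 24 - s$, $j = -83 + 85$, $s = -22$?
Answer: $\frac{23}{5} \approx 4.6$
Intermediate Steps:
$j = 2$
$W = \frac{46}{5}$ ($W = \frac{24 - -22}{5} = \frac{24 + 22}{5} = \frac{1}{5} \cdot 46 = \frac{46}{5} \approx 9.2$)
$m = \frac{1}{2} \approx 0.5$
$m W = \frac{1}{2} \cdot \frac{46}{5} = \frac{23}{5}$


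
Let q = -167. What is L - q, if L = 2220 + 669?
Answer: 3056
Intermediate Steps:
L = 2889
L - q = 2889 - 1*(-167) = 2889 + 167 = 3056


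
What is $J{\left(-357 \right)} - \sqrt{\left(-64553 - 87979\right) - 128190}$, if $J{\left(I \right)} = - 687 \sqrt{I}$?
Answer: $i \left(- \sqrt{280722} - 687 \sqrt{357}\right) \approx - 13510.0 i$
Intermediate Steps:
$J{\left(-357 \right)} - \sqrt{\left(-64553 - 87979\right) - 128190} = - 687 \sqrt{-357} - \sqrt{\left(-64553 - 87979\right) - 128190} = - 687 i \sqrt{357} - \sqrt{\left(-64553 - 87979\right) - 128190} = - 687 i \sqrt{357} - \sqrt{-152532 - 128190} = - 687 i \sqrt{357} - \sqrt{-280722} = - 687 i \sqrt{357} - i \sqrt{280722} = - i \sqrt{280722} - 687 i \sqrt{357}$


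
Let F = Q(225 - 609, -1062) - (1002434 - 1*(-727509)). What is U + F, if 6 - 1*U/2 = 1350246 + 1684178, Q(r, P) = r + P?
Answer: -7800225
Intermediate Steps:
Q(r, P) = P + r
U = -6068836 (U = 12 - 2*(1350246 + 1684178) = 12 - 2*3034424 = 12 - 6068848 = -6068836)
F = -1731389 (F = (-1062 + (225 - 609)) - (1002434 - 1*(-727509)) = (-1062 - 384) - (1002434 + 727509) = -1446 - 1*1729943 = -1446 - 1729943 = -1731389)
U + F = -6068836 - 1731389 = -7800225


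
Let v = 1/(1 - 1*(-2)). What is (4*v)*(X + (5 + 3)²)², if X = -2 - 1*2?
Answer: 4800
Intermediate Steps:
X = -4 (X = -2 - 2 = -4)
v = ⅓ (v = 1/(1 + 2) = 1/3 = ⅓ ≈ 0.33333)
(4*v)*(X + (5 + 3)²)² = (4*(⅓))*(-4 + (5 + 3)²)² = 4*(-4 + 8²)²/3 = 4*(-4 + 64)²/3 = (4/3)*60² = (4/3)*3600 = 4800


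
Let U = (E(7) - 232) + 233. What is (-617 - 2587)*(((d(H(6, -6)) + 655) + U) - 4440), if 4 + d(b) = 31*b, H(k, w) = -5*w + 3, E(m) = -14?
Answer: 8903916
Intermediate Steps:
H(k, w) = 3 - 5*w
d(b) = -4 + 31*b
U = -13 (U = (-14 - 232) + 233 = -246 + 233 = -13)
(-617 - 2587)*(((d(H(6, -6)) + 655) + U) - 4440) = (-617 - 2587)*((((-4 + 31*(3 - 5*(-6))) + 655) - 13) - 4440) = -3204*((((-4 + 31*(3 + 30)) + 655) - 13) - 4440) = -3204*((((-4 + 31*33) + 655) - 13) - 4440) = -3204*((((-4 + 1023) + 655) - 13) - 4440) = -3204*(((1019 + 655) - 13) - 4440) = -3204*((1674 - 13) - 4440) = -3204*(1661 - 4440) = -3204*(-2779) = 8903916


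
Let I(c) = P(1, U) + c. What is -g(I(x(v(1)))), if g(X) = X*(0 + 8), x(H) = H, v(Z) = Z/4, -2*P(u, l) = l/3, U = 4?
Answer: 10/3 ≈ 3.3333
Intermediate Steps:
P(u, l) = -l/6 (P(u, l) = -l/(2*3) = -l/6)
v(Z) = Z/4 (v(Z) = Z*(1/4) = Z/4)
I(c) = -2/3 + c (I(c) = -1/6*4 + c = -2/3 + c)
g(X) = 8*X (g(X) = X*8 = 8*X)
-g(I(x(v(1)))) = -8*(-2/3 + (1/4)*1) = -8*(-2/3 + 1/4) = -8*(-5)/12 = -1*(-10/3) = 10/3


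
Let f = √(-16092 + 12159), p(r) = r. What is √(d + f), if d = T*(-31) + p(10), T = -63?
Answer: √(1963 + 3*I*√437) ≈ 44.311 + 0.7076*I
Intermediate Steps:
d = 1963 (d = -63*(-31) + 10 = 1953 + 10 = 1963)
f = 3*I*√437 (f = √(-3933) = 3*I*√437 ≈ 62.714*I)
√(d + f) = √(1963 + 3*I*√437)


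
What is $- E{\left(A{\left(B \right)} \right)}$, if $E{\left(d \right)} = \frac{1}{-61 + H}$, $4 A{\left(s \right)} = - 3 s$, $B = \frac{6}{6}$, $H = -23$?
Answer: $\frac{1}{84} \approx 0.011905$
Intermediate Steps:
$B = 1$ ($B = 6 \cdot \frac{1}{6} = 1$)
$A{\left(s \right)} = - \frac{3 s}{4}$ ($A{\left(s \right)} = \frac{\left(-3\right) s}{4} = - \frac{3 s}{4}$)
$E{\left(d \right)} = - \frac{1}{84}$ ($E{\left(d \right)} = \frac{1}{-61 - 23} = \frac{1}{-84} = - \frac{1}{84}$)
$- E{\left(A{\left(B \right)} \right)} = \left(-1\right) \left(- \frac{1}{84}\right) = \frac{1}{84}$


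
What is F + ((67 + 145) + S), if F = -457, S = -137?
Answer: -382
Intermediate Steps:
F + ((67 + 145) + S) = -457 + ((67 + 145) - 137) = -457 + (212 - 137) = -457 + 75 = -382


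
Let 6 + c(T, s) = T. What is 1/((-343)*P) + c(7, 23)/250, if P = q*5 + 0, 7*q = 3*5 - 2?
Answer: 587/159250 ≈ 0.0036860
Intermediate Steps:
q = 13/7 (q = (3*5 - 2)/7 = (15 - 2)/7 = (1/7)*13 = 13/7 ≈ 1.8571)
c(T, s) = -6 + T
P = 65/7 (P = (13/7)*5 + 0 = 65/7 + 0 = 65/7 ≈ 9.2857)
1/((-343)*P) + c(7, 23)/250 = 1/((-343)*(65/7)) + (-6 + 7)/250 = -1/343*7/65 + 1*(1/250) = -1/3185 + 1/250 = 587/159250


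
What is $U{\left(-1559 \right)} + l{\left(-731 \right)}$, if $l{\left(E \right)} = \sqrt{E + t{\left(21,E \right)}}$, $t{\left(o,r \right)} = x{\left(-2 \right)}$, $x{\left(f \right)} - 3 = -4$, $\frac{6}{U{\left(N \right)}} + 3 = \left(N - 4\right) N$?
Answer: $\frac{1}{406119} + 2 i \sqrt{183} \approx 2.4623 \cdot 10^{-6} + 27.056 i$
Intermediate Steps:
$U{\left(N \right)} = \frac{6}{-3 + N \left(-4 + N\right)}$ ($U{\left(N \right)} = \frac{6}{-3 + \left(N - 4\right) N} = \frac{6}{-3 + \left(-4 + N\right) N} = \frac{6}{-3 + N \left(-4 + N\right)}$)
$x{\left(f \right)} = -1$ ($x{\left(f \right)} = 3 - 4 = -1$)
$t{\left(o,r \right)} = -1$
$l{\left(E \right)} = \sqrt{-1 + E}$ ($l{\left(E \right)} = \sqrt{E - 1} = \sqrt{-1 + E}$)
$U{\left(-1559 \right)} + l{\left(-731 \right)} = \frac{6}{-3 + \left(-1559\right)^{2} - -6236} + \sqrt{-1 - 731} = \frac{6}{-3 + 2430481 + 6236} + \sqrt{-732} = \frac{6}{2436714} + 2 i \sqrt{183} = 6 \cdot \frac{1}{2436714} + 2 i \sqrt{183} = \frac{1}{406119} + 2 i \sqrt{183}$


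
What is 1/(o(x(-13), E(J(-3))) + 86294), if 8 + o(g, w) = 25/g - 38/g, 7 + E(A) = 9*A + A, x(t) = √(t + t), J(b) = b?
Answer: 172572/14890547605 - I*√26/14890547605 ≈ 1.1589e-5 - 3.4243e-10*I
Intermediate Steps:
x(t) = √2*√t (x(t) = √(2*t) = √2*√t)
E(A) = -7 + 10*A (E(A) = -7 + (9*A + A) = -7 + 10*A)
o(g, w) = -8 - 13/g (o(g, w) = -8 + (25/g - 38/g) = -8 - 13/g)
1/(o(x(-13), E(J(-3))) + 86294) = 1/((-8 - 13*(-I*√26/26)) + 86294) = 1/((-8 - (-1)*I*√26/2) + 86294) = 1/((-8 + I*√26/2) + 86294) = 1/(86286 + I*√26/2)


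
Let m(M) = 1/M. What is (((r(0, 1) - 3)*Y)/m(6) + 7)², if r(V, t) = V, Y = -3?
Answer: 3721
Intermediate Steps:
(((r(0, 1) - 3)*Y)/m(6) + 7)² = (((0 - 3)*(-3))/(1/6) + 7)² = ((-3*(-3))/(⅙) + 7)² = (9*6 + 7)² = (54 + 7)² = 61² = 3721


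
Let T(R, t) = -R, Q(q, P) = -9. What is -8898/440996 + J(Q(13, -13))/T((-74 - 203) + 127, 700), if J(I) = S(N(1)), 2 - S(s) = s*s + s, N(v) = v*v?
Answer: -4449/220498 ≈ -0.020177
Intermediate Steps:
N(v) = v²
S(s) = 2 - s - s² (S(s) = 2 - (s*s + s) = 2 - (s² + s) = 2 - (s + s²) = 2 + (-s - s²) = 2 - s - s²)
J(I) = 0 (J(I) = 2 - 1*1² - (1²)² = 2 - 1*1 - 1*1² = 2 - 1 - 1*1 = 2 - 1 - 1 = 0)
-8898/440996 + J(Q(13, -13))/T((-74 - 203) + 127, 700) = -8898/440996 + 0/((-((-74 - 203) + 127))) = -8898*1/440996 + 0/((-(-277 + 127))) = -4449/220498 + 0/((-1*(-150))) = -4449/220498 + 0/150 = -4449/220498 + 0*(1/150) = -4449/220498 + 0 = -4449/220498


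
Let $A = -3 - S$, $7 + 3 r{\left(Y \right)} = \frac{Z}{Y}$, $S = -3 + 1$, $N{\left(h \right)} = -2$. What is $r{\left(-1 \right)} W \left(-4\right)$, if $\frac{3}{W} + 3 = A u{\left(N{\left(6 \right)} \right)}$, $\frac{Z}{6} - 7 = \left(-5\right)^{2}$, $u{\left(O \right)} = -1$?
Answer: $-398$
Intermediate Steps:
$S = -2$
$Z = 192$ ($Z = 42 + 6 \left(-5\right)^{2} = 42 + 6 \cdot 25 = 42 + 150 = 192$)
$r{\left(Y \right)} = - \frac{7}{3} + \frac{64}{Y}$ ($r{\left(Y \right)} = - \frac{7}{3} + \frac{192 \frac{1}{Y}}{3} = - \frac{7}{3} + \frac{64}{Y}$)
$A = -1$ ($A = -3 - -2 = -3 + 2 = -1$)
$W = - \frac{3}{2}$ ($W = \frac{3}{-3 - -1} = \frac{3}{-3 + 1} = \frac{3}{-2} = 3 \left(- \frac{1}{2}\right) = - \frac{3}{2} \approx -1.5$)
$r{\left(-1 \right)} W \left(-4\right) = \left(- \frac{7}{3} + \frac{64}{-1}\right) \left(- \frac{3}{2}\right) \left(-4\right) = \left(- \frac{7}{3} + 64 \left(-1\right)\right) \left(- \frac{3}{2}\right) \left(-4\right) = \left(- \frac{7}{3} - 64\right) \left(- \frac{3}{2}\right) \left(-4\right) = \left(- \frac{199}{3}\right) \left(- \frac{3}{2}\right) \left(-4\right) = \frac{199}{2} \left(-4\right) = -398$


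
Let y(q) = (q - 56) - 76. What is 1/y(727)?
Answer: 1/595 ≈ 0.0016807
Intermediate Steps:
y(q) = -132 + q (y(q) = (-56 + q) - 76 = -132 + q)
1/y(727) = 1/(-132 + 727) = 1/595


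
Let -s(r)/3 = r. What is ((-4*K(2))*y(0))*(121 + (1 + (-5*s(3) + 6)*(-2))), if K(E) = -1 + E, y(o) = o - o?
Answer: 0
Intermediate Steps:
s(r) = -3*r
y(o) = 0
((-4*K(2))*y(0))*(121 + (1 + (-5*s(3) + 6)*(-2))) = (-4*(-1 + 2)*0)*(121 + (1 + (-(-15)*3 + 6)*(-2))) = (-4*1*0)*(121 + (1 + (-5*(-9) + 6)*(-2))) = (-4*0)*(121 + (1 + (45 + 6)*(-2))) = 0*(121 + (1 + 51*(-2))) = 0*(121 + (1 - 102)) = 0*(121 - 101) = 0*20 = 0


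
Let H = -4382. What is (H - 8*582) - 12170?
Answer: -21208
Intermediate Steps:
(H - 8*582) - 12170 = (-4382 - 8*582) - 12170 = (-4382 - 4656) - 12170 = -9038 - 12170 = -21208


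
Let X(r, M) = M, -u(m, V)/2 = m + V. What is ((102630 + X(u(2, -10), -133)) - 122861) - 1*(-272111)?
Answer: 251747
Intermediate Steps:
u(m, V) = -2*V - 2*m (u(m, V) = -2*(m + V) = -2*(V + m) = -2*V - 2*m)
((102630 + X(u(2, -10), -133)) - 122861) - 1*(-272111) = ((102630 - 133) - 122861) - 1*(-272111) = (102497 - 122861) + 272111 = -20364 + 272111 = 251747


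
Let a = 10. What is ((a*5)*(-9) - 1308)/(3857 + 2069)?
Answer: -879/2963 ≈ -0.29666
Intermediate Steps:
((a*5)*(-9) - 1308)/(3857 + 2069) = ((10*5)*(-9) - 1308)/(3857 + 2069) = (50*(-9) - 1308)/5926 = (-450 - 1308)*(1/5926) = -1758*1/5926 = -879/2963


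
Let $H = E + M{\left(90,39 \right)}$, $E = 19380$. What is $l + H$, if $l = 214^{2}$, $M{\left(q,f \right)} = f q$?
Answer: $68686$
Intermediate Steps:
$H = 22890$ ($H = 19380 + 39 \cdot 90 = 19380 + 3510 = 22890$)
$l = 45796$
$l + H = 45796 + 22890 = 68686$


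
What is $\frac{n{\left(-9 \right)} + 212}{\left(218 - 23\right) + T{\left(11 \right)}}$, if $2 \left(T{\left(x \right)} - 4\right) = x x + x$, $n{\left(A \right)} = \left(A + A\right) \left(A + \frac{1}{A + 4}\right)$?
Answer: $\frac{1888}{1325} \approx 1.4249$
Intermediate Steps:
$n{\left(A \right)} = 2 A \left(A + \frac{1}{4 + A}\right)$
$T{\left(x \right)} = 4 + \frac{x}{2} + \frac{x^{2}}{2}$ ($T{\left(x \right)} = 4 + \frac{x x + x}{2} = 4 + \frac{x^{2} + x}{2} = 4 + \frac{x + x^{2}}{2} = 4 + \left(\frac{x}{2} + \frac{x^{2}}{2}\right) = 4 + \frac{x}{2} + \frac{x^{2}}{2}$)
$\frac{n{\left(-9 \right)} + 212}{\left(218 - 23\right) + T{\left(11 \right)}} = \frac{2 \left(-9\right) \frac{1}{4 - 9} \left(1 + \left(-9\right)^{2} + 4 \left(-9\right)\right) + 212}{\left(218 - 23\right) + \left(4 + \frac{1}{2} \cdot 11 + \frac{11^{2}}{2}\right)} = \frac{2 \left(-9\right) \frac{1}{-5} \left(1 + 81 - 36\right) + 212}{195 + \left(4 + \frac{11}{2} + \frac{1}{2} \cdot 121\right)} = \frac{2 \left(-9\right) \left(- \frac{1}{5}\right) 46 + 212}{195 + \left(4 + \frac{11}{2} + \frac{121}{2}\right)} = \frac{\frac{828}{5} + 212}{195 + 70} = \frac{1888}{5 \cdot 265} = \frac{1888}{5} \cdot \frac{1}{265} = \frac{1888}{1325}$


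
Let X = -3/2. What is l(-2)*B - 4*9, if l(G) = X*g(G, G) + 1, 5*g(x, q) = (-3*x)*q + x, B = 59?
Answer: 1354/5 ≈ 270.80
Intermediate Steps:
g(x, q) = x/5 - 3*q*x/5 (g(x, q) = ((-3*x)*q + x)/5 = (-3*q*x + x)/5 = (x - 3*q*x)/5 = x/5 - 3*q*x/5)
X = -3/2 (X = -3*½ = -3/2 ≈ -1.5000)
l(G) = 1 - 3*G*(1 - 3*G)/10 (l(G) = -3*G*(1 - 3*G)/10 + 1 = 1 - 3*G*(1 - 3*G)/10)
l(-2)*B - 4*9 = (1 + (3/10)*(-2)*(-1 + 3*(-2)))*59 - 4*9 = (1 + (3/10)*(-2)*(-1 - 6))*59 - 36 = (1 + (3/10)*(-2)*(-7))*59 - 36 = (1 + 21/5)*59 - 36 = (26/5)*59 - 36 = 1534/5 - 36 = 1354/5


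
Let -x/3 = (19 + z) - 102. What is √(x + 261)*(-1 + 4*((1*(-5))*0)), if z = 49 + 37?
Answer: -6*√7 ≈ -15.875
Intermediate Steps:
z = 86
x = -9 (x = -3*((19 + 86) - 102) = -3*(105 - 102) = -3*3 = -9)
√(x + 261)*(-1 + 4*((1*(-5))*0)) = √(-9 + 261)*(-1 + 4*((1*(-5))*0)) = √252*(-1 + 4*(-5*0)) = (6*√7)*(-1 + 4*0) = (6*√7)*(-1 + 0) = (6*√7)*(-1) = -6*√7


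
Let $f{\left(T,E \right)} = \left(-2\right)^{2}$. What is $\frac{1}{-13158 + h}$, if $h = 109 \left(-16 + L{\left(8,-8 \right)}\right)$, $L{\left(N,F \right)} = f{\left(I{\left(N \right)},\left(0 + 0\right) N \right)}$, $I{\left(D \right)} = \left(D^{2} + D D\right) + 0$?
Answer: $- \frac{1}{14466} \approx -6.9128 \cdot 10^{-5}$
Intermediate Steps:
$I{\left(D \right)} = 2 D^{2}$ ($I{\left(D \right)} = \left(D^{2} + D^{2}\right) + 0 = 2 D^{2} + 0 = 2 D^{2}$)
$f{\left(T,E \right)} = 4$
$L{\left(N,F \right)} = 4$
$h = -1308$ ($h = 109 \left(-16 + 4\right) = 109 \left(-12\right) = -1308$)
$\frac{1}{-13158 + h} = \frac{1}{-13158 - 1308} = \frac{1}{-14466} = - \frac{1}{14466}$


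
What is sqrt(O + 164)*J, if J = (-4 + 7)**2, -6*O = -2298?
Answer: 9*sqrt(547) ≈ 210.49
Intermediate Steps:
O = 383 (O = -1/6*(-2298) = 383)
J = 9 (J = 3**2 = 9)
sqrt(O + 164)*J = sqrt(383 + 164)*9 = sqrt(547)*9 = 9*sqrt(547)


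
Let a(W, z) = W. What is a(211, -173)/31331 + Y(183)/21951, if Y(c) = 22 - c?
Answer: -412630/687746781 ≈ -0.00059997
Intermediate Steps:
a(211, -173)/31331 + Y(183)/21951 = 211/31331 + (22 - 1*183)/21951 = 211*(1/31331) + (22 - 183)*(1/21951) = 211/31331 - 161*1/21951 = 211/31331 - 161/21951 = -412630/687746781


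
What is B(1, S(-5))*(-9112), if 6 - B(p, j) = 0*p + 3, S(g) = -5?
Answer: -27336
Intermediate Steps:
B(p, j) = 3 (B(p, j) = 6 - (0*p + 3) = 6 - (0 + 3) = 6 - 1*3 = 6 - 3 = 3)
B(1, S(-5))*(-9112) = 3*(-9112) = -27336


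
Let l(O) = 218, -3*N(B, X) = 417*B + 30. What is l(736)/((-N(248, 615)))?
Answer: 109/17241 ≈ 0.0063221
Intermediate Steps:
N(B, X) = -10 - 139*B (N(B, X) = -(417*B + 30)/3 = -(30 + 417*B)/3 = -10 - 139*B)
l(736)/((-N(248, 615))) = 218/((-(-10 - 139*248))) = 218/((-(-10 - 34472))) = 218/((-1*(-34482))) = 218/34482 = 218*(1/34482) = 109/17241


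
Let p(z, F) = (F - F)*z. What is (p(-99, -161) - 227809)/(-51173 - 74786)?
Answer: 227809/125959 ≈ 1.8086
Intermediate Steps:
p(z, F) = 0 (p(z, F) = 0*z = 0)
(p(-99, -161) - 227809)/(-51173 - 74786) = (0 - 227809)/(-51173 - 74786) = -227809/(-125959) = -227809*(-1/125959) = 227809/125959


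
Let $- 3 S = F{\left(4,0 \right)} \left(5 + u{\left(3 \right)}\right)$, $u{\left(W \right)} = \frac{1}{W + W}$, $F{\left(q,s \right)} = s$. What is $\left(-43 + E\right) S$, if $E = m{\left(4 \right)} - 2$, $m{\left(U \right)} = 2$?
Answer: $0$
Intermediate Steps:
$u{\left(W \right)} = \frac{1}{2 W}$
$S = 0$ ($S = - \frac{0 \left(5 + \frac{1}{2 \cdot 3}\right)}{3} = - \frac{0 \left(5 + \frac{1}{2} \cdot \frac{1}{3}\right)}{3} = - \frac{0 \left(5 + \frac{1}{6}\right)}{3} = - \frac{0 \cdot \frac{31}{6}}{3} = \left(- \frac{1}{3}\right) 0 = 0$)
$E = 0$ ($E = 2 - 2 = 0$)
$\left(-43 + E\right) S = \left(-43 + 0\right) 0 = \left(-43\right) 0 = 0$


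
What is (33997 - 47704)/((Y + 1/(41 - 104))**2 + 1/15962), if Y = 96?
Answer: -868382010846/583669832027 ≈ -1.4878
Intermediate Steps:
(33997 - 47704)/((Y + 1/(41 - 104))**2 + 1/15962) = (33997 - 47704)/((96 + 1/(41 - 104))**2 + 1/15962) = -13707/((96 + 1/(-63))**2 + 1/15962) = -13707/((96 - 1/63)**2 + 1/15962) = -13707/((6047/63)**2 + 1/15962) = -13707/(36566209/3969 + 1/15962) = -13707/583669832027/63353178 = -13707*63353178/583669832027 = -868382010846/583669832027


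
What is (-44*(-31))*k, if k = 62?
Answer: 84568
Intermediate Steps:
(-44*(-31))*k = -44*(-31)*62 = 1364*62 = 84568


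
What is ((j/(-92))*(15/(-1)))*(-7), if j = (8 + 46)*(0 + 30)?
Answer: -42525/23 ≈ -1848.9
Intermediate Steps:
j = 1620 (j = 54*30 = 1620)
((j/(-92))*(15/(-1)))*(-7) = ((1620/(-92))*(15/(-1)))*(-7) = ((1620*(-1/92))*(15*(-1)))*(-7) = -405/23*(-15)*(-7) = (6075/23)*(-7) = -42525/23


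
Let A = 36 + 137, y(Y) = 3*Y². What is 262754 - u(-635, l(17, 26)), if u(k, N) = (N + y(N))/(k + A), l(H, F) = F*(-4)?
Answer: 60712346/231 ≈ 2.6282e+5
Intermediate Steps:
l(H, F) = -4*F
A = 173
u(k, N) = (N + 3*N²)/(173 + k) (u(k, N) = (N + 3*N²)/(k + 173) = (N + 3*N²)/(173 + k))
262754 - u(-635, l(17, 26)) = 262754 - (-4*26)*(1 + 3*(-4*26))/(173 - 635) = 262754 - (-104)*(1 + 3*(-104))/(-462) = 262754 - (-104)*(-1)*(1 - 312)/462 = 262754 - (-104)*(-1)*(-311)/462 = 262754 - 1*(-16172/231) = 262754 + 16172/231 = 60712346/231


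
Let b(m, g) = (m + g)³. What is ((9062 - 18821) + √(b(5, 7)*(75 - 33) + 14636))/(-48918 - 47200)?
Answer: 9759/96118 - √21803/48059 ≈ 0.098459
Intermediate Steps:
b(m, g) = (g + m)³
((9062 - 18821) + √(b(5, 7)*(75 - 33) + 14636))/(-48918 - 47200) = ((9062 - 18821) + √((7 + 5)³*(75 - 33) + 14636))/(-48918 - 47200) = (-9759 + √(12³*42 + 14636))/(-96118) = (-9759 + √(1728*42 + 14636))*(-1/96118) = (-9759 + √(72576 + 14636))*(-1/96118) = (-9759 + √87212)*(-1/96118) = (-9759 + 2*√21803)*(-1/96118) = 9759/96118 - √21803/48059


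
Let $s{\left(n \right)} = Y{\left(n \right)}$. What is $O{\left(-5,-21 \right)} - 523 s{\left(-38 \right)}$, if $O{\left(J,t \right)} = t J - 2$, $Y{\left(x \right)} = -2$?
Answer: $1149$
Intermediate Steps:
$O{\left(J,t \right)} = -2 + J t$ ($O{\left(J,t \right)} = J t - 2 = -2 + J t$)
$s{\left(n \right)} = -2$
$O{\left(-5,-21 \right)} - 523 s{\left(-38 \right)} = \left(-2 - -105\right) - -1046 = \left(-2 + 105\right) + 1046 = 103 + 1046 = 1149$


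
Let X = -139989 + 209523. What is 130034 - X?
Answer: 60500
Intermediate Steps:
X = 69534
130034 - X = 130034 - 1*69534 = 130034 - 69534 = 60500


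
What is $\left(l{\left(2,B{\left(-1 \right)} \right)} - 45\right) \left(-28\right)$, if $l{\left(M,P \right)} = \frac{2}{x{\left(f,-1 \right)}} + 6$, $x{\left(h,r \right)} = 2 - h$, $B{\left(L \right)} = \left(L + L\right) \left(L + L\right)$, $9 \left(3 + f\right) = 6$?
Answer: $\frac{14028}{13} \approx 1079.1$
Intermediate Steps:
$f = - \frac{7}{3}$ ($f = -3 + \frac{1}{9} \cdot 6 = -3 + \frac{2}{3} = - \frac{7}{3} \approx -2.3333$)
$B{\left(L \right)} = 4 L^{2}$ ($B{\left(L \right)} = 2 L 2 L = 4 L^{2}$)
$l{\left(M,P \right)} = \frac{84}{13}$ ($l{\left(M,P \right)} = \frac{2}{2 - - \frac{7}{3}} + 6 = \frac{2}{2 + \frac{7}{3}} + 6 = \frac{2}{\frac{13}{3}} + 6 = 2 \cdot \frac{3}{13} + 6 = \frac{6}{13} + 6 = \frac{84}{13}$)
$\left(l{\left(2,B{\left(-1 \right)} \right)} - 45\right) \left(-28\right) = \left(\frac{84}{13} - 45\right) \left(-28\right) = \left(- \frac{501}{13}\right) \left(-28\right) = \frac{14028}{13}$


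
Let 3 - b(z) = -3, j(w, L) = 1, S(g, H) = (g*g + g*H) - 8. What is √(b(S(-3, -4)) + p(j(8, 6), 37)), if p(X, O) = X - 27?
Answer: 2*I*√5 ≈ 4.4721*I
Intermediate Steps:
S(g, H) = -8 + g² + H*g (S(g, H) = (g² + H*g) - 8 = -8 + g² + H*g)
b(z) = 6 (b(z) = 3 - 1*(-3) = 3 + 3 = 6)
p(X, O) = -27 + X
√(b(S(-3, -4)) + p(j(8, 6), 37)) = √(6 + (-27 + 1)) = √(6 - 26) = √(-20) = 2*I*√5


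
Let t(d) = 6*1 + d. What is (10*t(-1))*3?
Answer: 150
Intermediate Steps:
t(d) = 6 + d
(10*t(-1))*3 = (10*(6 - 1))*3 = (10*5)*3 = 50*3 = 150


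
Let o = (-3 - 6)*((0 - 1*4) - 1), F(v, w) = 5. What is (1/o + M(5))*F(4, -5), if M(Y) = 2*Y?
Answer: 451/9 ≈ 50.111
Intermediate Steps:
o = 45 (o = -9*((0 - 4) - 1) = -9*(-4 - 1) = -9*(-5) = 45)
(1/o + M(5))*F(4, -5) = (1/45 + 2*5)*5 = (1/45 + 10)*5 = (451/45)*5 = 451/9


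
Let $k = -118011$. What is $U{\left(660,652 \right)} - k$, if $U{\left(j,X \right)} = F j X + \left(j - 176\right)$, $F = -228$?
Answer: $-97994465$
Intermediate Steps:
$U{\left(j,X \right)} = -176 + j - 228 X j$ ($U{\left(j,X \right)} = - 228 j X + \left(j - 176\right) = - 228 X j + \left(j - 176\right) = - 228 X j + \left(-176 + j\right) = -176 + j - 228 X j$)
$U{\left(660,652 \right)} - k = \left(-176 + 660 - 148656 \cdot 660\right) - -118011 = \left(-176 + 660 - 98112960\right) + 118011 = -98112476 + 118011 = -97994465$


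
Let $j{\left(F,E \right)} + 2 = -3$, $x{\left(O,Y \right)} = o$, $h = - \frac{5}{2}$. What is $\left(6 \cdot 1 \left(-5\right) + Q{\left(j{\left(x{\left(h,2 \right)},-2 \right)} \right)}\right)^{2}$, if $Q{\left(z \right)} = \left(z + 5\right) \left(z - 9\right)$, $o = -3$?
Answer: $900$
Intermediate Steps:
$h = - \frac{5}{2}$ ($h = \left(-5\right) \frac{1}{2} = - \frac{5}{2} \approx -2.5$)
$x{\left(O,Y \right)} = -3$
$j{\left(F,E \right)} = -5$ ($j{\left(F,E \right)} = -2 - 3 = -5$)
$Q{\left(z \right)} = \left(-9 + z\right) \left(5 + z\right)$ ($Q{\left(z \right)} = \left(5 + z\right) \left(-9 + z\right) = \left(-9 + z\right) \left(5 + z\right)$)
$\left(6 \cdot 1 \left(-5\right) + Q{\left(j{\left(x{\left(h,2 \right)},-2 \right)} \right)}\right)^{2} = \left(6 \cdot 1 \left(-5\right) - \left(25 - 25\right)\right)^{2} = \left(6 \left(-5\right) + \left(-45 + 25 + 20\right)\right)^{2} = \left(-30 + 0\right)^{2} = \left(-30\right)^{2} = 900$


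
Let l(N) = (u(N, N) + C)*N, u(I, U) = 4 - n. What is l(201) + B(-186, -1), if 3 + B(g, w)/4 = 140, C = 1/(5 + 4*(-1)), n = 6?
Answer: 347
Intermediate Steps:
u(I, U) = -2 (u(I, U) = 4 - 1*6 = 4 - 6 = -2)
C = 1 (C = 1/(5 - 4) = 1/1 = 1)
B(g, w) = 548 (B(g, w) = -12 + 4*140 = -12 + 560 = 548)
l(N) = -N (l(N) = (-2 + 1)*N = -N)
l(201) + B(-186, -1) = -1*201 + 548 = -201 + 548 = 347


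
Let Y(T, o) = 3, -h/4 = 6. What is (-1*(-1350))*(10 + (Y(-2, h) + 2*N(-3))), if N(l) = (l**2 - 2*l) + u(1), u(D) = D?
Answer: 60750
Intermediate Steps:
h = -24 (h = -4*6 = -24)
N(l) = 1 + l**2 - 2*l (N(l) = (l**2 - 2*l) + 1 = 1 + l**2 - 2*l)
(-1*(-1350))*(10 + (Y(-2, h) + 2*N(-3))) = (-1*(-1350))*(10 + (3 + 2*(1 + (-3)**2 - 2*(-3)))) = 1350*(10 + (3 + 2*(1 + 9 + 6))) = 1350*(10 + (3 + 2*16)) = 1350*(10 + (3 + 32)) = 1350*(10 + 35) = 1350*45 = 60750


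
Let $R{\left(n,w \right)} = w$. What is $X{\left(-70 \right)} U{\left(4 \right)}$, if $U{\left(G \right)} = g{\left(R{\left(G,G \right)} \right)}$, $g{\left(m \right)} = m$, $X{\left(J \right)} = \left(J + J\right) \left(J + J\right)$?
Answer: $78400$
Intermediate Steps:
$X{\left(J \right)} = 4 J^{2}$ ($X{\left(J \right)} = 2 J 2 J = 4 J^{2}$)
$U{\left(G \right)} = G$
$X{\left(-70 \right)} U{\left(4 \right)} = 4 \left(-70\right)^{2} \cdot 4 = 4 \cdot 4900 \cdot 4 = 19600 \cdot 4 = 78400$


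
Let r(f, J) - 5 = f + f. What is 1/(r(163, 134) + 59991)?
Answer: 1/60322 ≈ 1.6578e-5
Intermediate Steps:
r(f, J) = 5 + 2*f (r(f, J) = 5 + (f + f) = 5 + 2*f)
1/(r(163, 134) + 59991) = 1/((5 + 2*163) + 59991) = 1/((5 + 326) + 59991) = 1/(331 + 59991) = 1/60322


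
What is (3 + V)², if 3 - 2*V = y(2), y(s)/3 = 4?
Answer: 9/4 ≈ 2.2500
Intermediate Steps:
y(s) = 12 (y(s) = 3*4 = 12)
V = -9/2 (V = 3/2 - ½*12 = 3/2 - 6 = -9/2 ≈ -4.5000)
(3 + V)² = (3 - 9/2)² = (-3/2)² = 9/4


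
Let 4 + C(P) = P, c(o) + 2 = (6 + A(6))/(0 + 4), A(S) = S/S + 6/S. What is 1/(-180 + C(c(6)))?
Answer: -1/184 ≈ -0.0054348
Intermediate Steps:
A(S) = 1 + 6/S
c(o) = 0 (c(o) = -2 + (6 + (6 + 6)/6)/(0 + 4) = -2 + (6 + (1/6)*12)/4 = -2 + (6 + 2)*(1/4) = -2 + 8*(1/4) = -2 + 2 = 0)
C(P) = -4 + P
1/(-180 + C(c(6))) = 1/(-180 + (-4 + 0)) = 1/(-180 - 4) = 1/(-184) = -1/184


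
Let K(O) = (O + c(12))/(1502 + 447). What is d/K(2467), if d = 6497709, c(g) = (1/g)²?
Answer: 1823621017104/355249 ≈ 5.1334e+6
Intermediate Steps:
c(g) = g⁻² (c(g) = (1/g)² = g⁻²)
K(O) = 1/280656 + O/1949 (K(O) = (O + 12⁻²)/(1502 + 447) = (O + 1/144)/1949 = (1/144 + O)*(1/1949) = 1/280656 + O/1949)
d/K(2467) = 6497709/(1/280656 + (1/1949)*2467) = 6497709/(1/280656 + 2467/1949) = 6497709/(355249/280656) = 6497709*(280656/355249) = 1823621017104/355249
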